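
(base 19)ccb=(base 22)99h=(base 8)10733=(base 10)4571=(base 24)7mb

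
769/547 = 1 + 222/547 ≈ 1.41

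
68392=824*83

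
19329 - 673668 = -654339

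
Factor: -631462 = -1 * 2^1 * 13^1 * 149^1 * 163^1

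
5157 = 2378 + 2779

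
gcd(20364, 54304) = 6788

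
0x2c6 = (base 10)710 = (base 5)10320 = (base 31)ms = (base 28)pa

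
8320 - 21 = 8299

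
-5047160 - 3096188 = -8143348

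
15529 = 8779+6750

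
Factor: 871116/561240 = 2^(-1)*3^(-1)*5^(-1)*229^1*317^1*1559^(-1) = 72593/46770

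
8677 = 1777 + 6900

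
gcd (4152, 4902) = 6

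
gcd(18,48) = 6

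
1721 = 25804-24083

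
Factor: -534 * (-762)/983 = 2^2 * 3^2 * 89^1 * 127^1 * 983^(-1) = 406908/983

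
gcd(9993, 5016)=3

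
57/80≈0.713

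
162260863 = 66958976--95301887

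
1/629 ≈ 0.00159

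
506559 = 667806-161247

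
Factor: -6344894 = -1 * 2^1 * 31^1 * 102337^1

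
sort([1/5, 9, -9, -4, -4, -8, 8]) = [-9, -8, -4, -4, 1/5, 8, 9]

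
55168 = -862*(-64)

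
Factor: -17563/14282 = -1*2^(-1)*7^1*13^1*37^(-1) = -91/74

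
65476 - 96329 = -30853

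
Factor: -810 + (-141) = -1*3^1*317^1 = -951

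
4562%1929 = 704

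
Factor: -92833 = -1*13^1*37^1*193^1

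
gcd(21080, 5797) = 527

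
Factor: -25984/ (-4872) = 2^4*3^ (-1) = 16/3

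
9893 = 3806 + 6087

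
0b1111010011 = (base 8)1723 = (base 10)979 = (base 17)36a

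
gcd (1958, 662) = 2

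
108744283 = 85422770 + 23321513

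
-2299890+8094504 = 5794614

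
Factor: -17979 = -1*3^1*13^1*461^1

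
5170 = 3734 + 1436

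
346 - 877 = -531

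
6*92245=553470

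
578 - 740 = -162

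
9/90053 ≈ 0.0000999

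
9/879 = 3/293 ≈ 0.0102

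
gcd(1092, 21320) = 52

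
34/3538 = 17/1769≈0.00961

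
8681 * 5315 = 46139515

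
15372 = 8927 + 6445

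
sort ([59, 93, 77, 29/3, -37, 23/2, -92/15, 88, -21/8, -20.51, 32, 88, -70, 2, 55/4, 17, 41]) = [-70, -37, -20.51, -92/15, -21/8, 2, 29/3, 23/2, 55/4, 17, 32, 41, 59, 77, 88, 88, 93]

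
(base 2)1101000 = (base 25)44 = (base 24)48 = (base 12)88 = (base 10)104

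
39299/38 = 1034 + 7/38 ≈ 1034.18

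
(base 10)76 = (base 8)114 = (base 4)1030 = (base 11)6a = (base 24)34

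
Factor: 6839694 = 2^1*3^3*23^1*5507^1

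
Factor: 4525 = 5^2*181^1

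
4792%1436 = 484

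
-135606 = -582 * 233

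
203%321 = 203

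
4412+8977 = 13389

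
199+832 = 1031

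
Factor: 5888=2^8 * 23^1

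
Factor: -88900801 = -1*11^1*709^1*11399^1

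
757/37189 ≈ 0.0204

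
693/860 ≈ 0.806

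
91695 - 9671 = 82024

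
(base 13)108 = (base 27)6f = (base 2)10110001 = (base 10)177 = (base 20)8h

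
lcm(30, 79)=2370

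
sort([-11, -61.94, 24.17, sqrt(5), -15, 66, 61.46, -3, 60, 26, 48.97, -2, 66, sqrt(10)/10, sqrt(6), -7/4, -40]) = [-61.94, -40, -15, -11, -3, -2, -7/4, sqrt(10)/10, sqrt(5), sqrt(6), 24.17, 26, 48.97, 60, 61.46, 66, 66]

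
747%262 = 223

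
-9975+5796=-4179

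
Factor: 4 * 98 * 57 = 2^3 * 3^1 * 7^2 * 19^1 = 22344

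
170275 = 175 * 973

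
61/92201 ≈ 0.000662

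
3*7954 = 23862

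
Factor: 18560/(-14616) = -1*2^4*3^(-2)*5^1*7^(-1) = -80/63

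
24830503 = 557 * 44579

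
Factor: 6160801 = 443^1 * 13907^1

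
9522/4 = 4761/2 = 2380.50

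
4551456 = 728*6252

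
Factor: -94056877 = -1*94056877^1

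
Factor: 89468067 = 3^1*13^1*2294053^1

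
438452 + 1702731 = 2141183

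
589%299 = 290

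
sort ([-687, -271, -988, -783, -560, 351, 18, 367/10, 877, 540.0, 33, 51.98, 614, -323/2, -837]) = [-988, -837, -783, -687, -560, -271, -323/2, 18, 33, 367/10, 51.98, 351, 540.0, 614, 877]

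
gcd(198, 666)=18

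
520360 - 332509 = 187851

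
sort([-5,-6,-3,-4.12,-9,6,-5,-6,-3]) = [-9,-6,-6,-5,-5,-4.12,-3,-3,6]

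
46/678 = 23/339≈0.0678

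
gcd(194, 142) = 2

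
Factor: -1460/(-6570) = 2^1*3^(-2) = 2/9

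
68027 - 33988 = 34039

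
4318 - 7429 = -3111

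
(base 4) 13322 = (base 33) fb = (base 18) 1a2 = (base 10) 506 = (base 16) 1fa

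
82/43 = 1 + 39/43 ≈ 1.91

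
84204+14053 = 98257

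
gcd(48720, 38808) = 168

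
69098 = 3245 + 65853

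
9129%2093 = 757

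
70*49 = 3430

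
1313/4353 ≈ 0.302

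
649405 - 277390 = 372015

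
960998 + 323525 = 1284523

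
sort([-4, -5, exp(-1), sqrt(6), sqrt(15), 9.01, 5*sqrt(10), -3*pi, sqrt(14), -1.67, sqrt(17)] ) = [-3*pi, -5, -4, -1.67, exp(-1), sqrt(6), sqrt(14), sqrt(15), sqrt(17), 9.01, 5*sqrt(10)] 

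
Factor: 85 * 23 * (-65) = -1 * 5^2 * 13^1 * 17^1 * 23^1 = -127075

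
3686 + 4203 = 7889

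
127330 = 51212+76118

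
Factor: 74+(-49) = 5^2 = 25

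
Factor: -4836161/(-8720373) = 3^(-1) * 11^1 * 19^(-1) * 83^1 * 5297^1 * 152989^(-1)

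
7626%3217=1192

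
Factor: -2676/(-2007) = 2^2*3^(-1) = 4/3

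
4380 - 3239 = 1141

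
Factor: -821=-1 * 821^1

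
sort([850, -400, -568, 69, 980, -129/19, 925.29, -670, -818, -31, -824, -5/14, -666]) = [-824, -818, -670, -666, -568, -400, -31, -129/19, -5/14, 69, 850, 925.29, 980]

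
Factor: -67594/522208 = -1*2^(-4)*16319^(-1)*33797^1 = -33797/261104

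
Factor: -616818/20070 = -1*3^(-1)*5^(-1)*461^1 = -461/15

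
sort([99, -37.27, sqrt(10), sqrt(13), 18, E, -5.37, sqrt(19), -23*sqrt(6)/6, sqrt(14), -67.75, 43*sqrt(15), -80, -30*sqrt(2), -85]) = [-85, -80, -67.75, -30*sqrt(2), -37.27, -23*sqrt(6)/6, -5.37, E, sqrt(10), sqrt(13), sqrt(14), sqrt(19), 18, 99, 43*sqrt(15)]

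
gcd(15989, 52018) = 1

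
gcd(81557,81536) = 7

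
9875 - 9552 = 323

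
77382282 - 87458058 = -10075776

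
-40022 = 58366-98388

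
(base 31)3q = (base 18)6b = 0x77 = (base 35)3e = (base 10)119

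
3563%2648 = 915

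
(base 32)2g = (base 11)73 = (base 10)80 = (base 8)120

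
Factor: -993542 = -1 * 2^1 * 11^1 * 45161^1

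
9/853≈0.0106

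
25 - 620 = -595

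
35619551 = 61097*583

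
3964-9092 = -5128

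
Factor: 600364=2^2*150091^1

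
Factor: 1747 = 1747^1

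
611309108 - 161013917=450295191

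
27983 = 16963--11020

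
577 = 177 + 400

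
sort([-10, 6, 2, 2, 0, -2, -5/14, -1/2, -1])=[-10, -2, -1, -1/2, -5/14, 0, 2, 2, 6]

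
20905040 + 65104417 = 86009457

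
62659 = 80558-17899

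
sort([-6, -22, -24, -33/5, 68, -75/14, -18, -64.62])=[-64.62, -24, -22, -18, -33/5, -6, -75/14, 68]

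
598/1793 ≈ 0.334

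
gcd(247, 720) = 1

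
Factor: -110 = -1*2^1*5^1*11^1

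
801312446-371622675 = 429689771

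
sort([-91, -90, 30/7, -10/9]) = [-91, -90, -10/9, 30/7]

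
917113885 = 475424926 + 441688959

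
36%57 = 36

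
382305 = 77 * 4965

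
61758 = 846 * 73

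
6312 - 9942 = -3630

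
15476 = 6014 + 9462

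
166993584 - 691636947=-524643363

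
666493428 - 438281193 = 228212235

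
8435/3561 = 2 + 1313/3561 ≈ 2.37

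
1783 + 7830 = 9613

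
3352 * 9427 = 31599304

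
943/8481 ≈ 0.111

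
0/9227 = 0 = 0.00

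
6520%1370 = 1040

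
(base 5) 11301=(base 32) pq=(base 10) 826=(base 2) 1100111010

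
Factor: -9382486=-1 * 2^1 * 29^1 * 83^1 * 1949^1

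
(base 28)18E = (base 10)1022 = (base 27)1AN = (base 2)1111111110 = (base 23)1LA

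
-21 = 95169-95190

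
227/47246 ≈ 0.00480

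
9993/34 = 293+31/34 ≈ 293.91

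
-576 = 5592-6168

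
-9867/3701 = -2-2465/3701 ≈ -2.67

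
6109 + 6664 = 12773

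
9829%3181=286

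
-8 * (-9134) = 73072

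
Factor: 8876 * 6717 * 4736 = 2^9 * 3^1 * 7^1 * 37^1 * 317^1 * 2239^1 = 282360755712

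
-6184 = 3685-9869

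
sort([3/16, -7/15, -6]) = [-6, -7/15, 3/16]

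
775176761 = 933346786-158170025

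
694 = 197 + 497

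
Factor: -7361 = -1*17^1*433^1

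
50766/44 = 1153 + 17/22 ≈ 1153.77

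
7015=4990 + 2025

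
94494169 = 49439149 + 45055020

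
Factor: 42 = 2^1 * 3^1 * 7^1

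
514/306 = 257/153 ≈ 1.68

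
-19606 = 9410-29016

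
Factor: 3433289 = 1129^1 * 3041^1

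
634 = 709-75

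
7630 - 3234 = 4396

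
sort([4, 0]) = [0, 4]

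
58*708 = 41064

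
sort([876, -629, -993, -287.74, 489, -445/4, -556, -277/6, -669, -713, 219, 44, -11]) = [-993, -713, -669, -629, -556, -287.74, -445/4, -277/6, -11, 44, 219, 489, 876]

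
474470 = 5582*85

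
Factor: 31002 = 2^1 * 3^1 * 5167^1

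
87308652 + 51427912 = 138736564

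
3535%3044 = 491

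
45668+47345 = 93013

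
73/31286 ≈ 0.00233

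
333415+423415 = 756830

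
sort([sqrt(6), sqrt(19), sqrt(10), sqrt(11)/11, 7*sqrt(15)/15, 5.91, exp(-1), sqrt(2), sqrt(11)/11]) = [sqrt(11)/11, sqrt(11)/11, exp(-1), sqrt(2), 7*sqrt(15)/15, sqrt(6), sqrt(10), sqrt(19), 5.91]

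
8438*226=1906988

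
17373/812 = 21+321/812 ≈ 21.40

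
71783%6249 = 3044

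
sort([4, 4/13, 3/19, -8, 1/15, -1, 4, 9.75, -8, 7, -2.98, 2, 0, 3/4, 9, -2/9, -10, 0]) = [-10, -8, -8, -2.98, -1, -2/9, 0, 0, 1/15, 3/19, 4/13, 3/4, 2, 4, 4, 7, 9, 9.75]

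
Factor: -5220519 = -1 * 3^1 * 1740173^1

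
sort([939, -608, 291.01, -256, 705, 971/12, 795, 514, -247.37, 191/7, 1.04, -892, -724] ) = [-892, -724, -608, -256, -247.37, 1.04, 191/7, 971/12, 291.01, 514, 705, 795, 939] 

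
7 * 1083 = 7581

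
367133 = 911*403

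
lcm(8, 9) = 72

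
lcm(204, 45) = 3060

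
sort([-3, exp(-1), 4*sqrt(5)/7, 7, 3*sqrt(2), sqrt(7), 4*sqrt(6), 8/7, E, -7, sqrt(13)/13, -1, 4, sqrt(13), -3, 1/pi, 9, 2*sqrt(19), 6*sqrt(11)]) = [-7, -3, -3, -1, sqrt(13)/13, 1/pi, exp(-1), 8/7, 4*sqrt(5)/7, sqrt(7), E, sqrt(13), 4, 3*sqrt(2), 7, 2*sqrt(19), 9, 4*sqrt(6), 6*sqrt(11)]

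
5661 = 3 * 1887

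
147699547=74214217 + 73485330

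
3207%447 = 78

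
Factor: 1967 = 7^1*281^1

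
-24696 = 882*(-28)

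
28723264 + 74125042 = 102848306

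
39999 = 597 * 67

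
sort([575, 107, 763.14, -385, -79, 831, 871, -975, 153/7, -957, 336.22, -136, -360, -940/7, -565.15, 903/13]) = [-975, -957, -565.15, -385, -360, -136, -940/7, -79, 153/7, 903/13, 107, 336.22, 575, 763.14, 831, 871]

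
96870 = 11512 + 85358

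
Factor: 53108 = 2^2 * 11^1 * 17^1 * 71^1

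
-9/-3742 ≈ 0.00241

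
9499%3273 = 2953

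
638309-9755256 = -9116947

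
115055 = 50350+64705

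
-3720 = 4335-8055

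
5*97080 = 485400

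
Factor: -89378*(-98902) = 2^2*23^1*29^1*67^1*49451^1 = 8839662956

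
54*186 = 10044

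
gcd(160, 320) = 160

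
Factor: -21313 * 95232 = -1 * 2^10 * 3^1 * 31^1 * 21313^1 = -2029679616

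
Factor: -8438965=-1*5^1*43^1*39251^1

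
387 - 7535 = -7148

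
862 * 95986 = 82739932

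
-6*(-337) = 2022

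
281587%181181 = 100406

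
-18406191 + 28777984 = 10371793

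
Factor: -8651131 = -1*541^1*15991^1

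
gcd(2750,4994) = 22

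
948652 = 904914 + 43738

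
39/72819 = 13/24273 ≈ 0.000536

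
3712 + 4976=8688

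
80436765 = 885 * 90889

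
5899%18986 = 5899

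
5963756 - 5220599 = 743157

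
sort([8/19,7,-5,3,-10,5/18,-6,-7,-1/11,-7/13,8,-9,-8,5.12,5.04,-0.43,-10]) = [-10,-10,-9,-8,-7,-6,-5,-7/13,-0.43,-1/11,5/18,8/19,3,5.04,5.12,7,8]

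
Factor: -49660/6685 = -1 * 2^2 * 7^(-1) * 13^1 = -52/7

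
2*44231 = 88462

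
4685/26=180 + 5/26 ≈ 180.19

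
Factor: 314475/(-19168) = -1 * 2^(-5) * 3^1 * 5^2 * 7^1 = -525/32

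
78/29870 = 39/14935 ≈ 0.00261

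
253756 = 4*63439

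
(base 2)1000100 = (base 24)2k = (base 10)68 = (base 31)26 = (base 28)2c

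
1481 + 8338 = 9819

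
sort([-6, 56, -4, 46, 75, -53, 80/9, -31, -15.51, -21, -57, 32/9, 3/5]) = [-57, -53, -31, -21, -15.51, -6, -4, 3/5, 32/9, 80/9, 46, 56, 75]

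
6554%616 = 394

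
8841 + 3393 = 12234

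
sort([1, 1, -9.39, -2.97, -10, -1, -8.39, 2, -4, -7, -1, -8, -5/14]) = [-10, -9.39, -8.39, -8, -7, -4, -2.97, -1, -1, -5/14, 1, 1, 2]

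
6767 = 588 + 6179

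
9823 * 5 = 49115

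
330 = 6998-6668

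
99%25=24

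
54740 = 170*322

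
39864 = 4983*8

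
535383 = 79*6777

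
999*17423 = 17405577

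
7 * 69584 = 487088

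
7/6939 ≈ 0.00101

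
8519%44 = 27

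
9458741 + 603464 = 10062205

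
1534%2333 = 1534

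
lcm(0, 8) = 0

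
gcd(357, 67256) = 7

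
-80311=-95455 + 15144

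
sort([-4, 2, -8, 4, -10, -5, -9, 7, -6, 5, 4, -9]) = [-10, -9, -9, -8, -6, -5, -4, 2, 4, 4, 5, 7]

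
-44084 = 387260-431344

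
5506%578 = 304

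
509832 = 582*876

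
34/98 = 17/49 ≈ 0.347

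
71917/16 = 4494 + 13/16 ≈ 4494.81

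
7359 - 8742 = -1383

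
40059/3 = 13353 = 13353.00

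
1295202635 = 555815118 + 739387517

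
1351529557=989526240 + 362003317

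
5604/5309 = 1 + 295/5309 ≈ 1.06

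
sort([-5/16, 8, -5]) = [-5, -5/16, 8]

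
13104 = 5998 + 7106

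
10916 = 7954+2962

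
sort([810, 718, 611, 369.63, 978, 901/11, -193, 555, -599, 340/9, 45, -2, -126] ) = [-599, -193, -126, -2, 340/9, 45, 901/11, 369.63, 555, 611, 718, 810, 978] 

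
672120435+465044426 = 1137164861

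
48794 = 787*62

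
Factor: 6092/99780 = 3^(-1)*5^(-1)*1523^1*1663^(-1) = 1523/24945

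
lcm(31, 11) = 341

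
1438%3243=1438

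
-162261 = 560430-722691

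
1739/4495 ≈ 0.387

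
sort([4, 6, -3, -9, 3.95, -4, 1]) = [-9, -4, -3, 1, 3.95, 4, 6]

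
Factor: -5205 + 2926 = -1 * 43^1 * 53^1 = -2279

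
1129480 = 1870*604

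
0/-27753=0=0.00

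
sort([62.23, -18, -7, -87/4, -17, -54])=[-54, -87/4, -18, -17, -7, 62.23]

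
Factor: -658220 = -1 * 2^2 * 5^1 * 32911^1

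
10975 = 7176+3799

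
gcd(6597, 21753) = 9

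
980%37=18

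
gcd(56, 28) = 28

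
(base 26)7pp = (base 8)12437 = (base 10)5407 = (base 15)1907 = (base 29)6cd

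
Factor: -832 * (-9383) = 2^6 * 11^1 * 13^1 * 853^1 = 7806656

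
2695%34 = 9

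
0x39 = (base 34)1n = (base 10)57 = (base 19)30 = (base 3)2010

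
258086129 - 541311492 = -283225363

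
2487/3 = 829 = 829.00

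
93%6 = 3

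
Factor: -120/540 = -1*2^1*3^(-2) = -2/9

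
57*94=5358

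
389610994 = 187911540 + 201699454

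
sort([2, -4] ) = [-4, 2] 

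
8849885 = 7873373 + 976512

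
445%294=151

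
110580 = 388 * 285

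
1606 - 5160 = -3554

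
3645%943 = 816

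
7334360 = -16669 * (-440)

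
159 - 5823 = -5664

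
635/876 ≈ 0.725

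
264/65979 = 88/21993 ≈ 0.00400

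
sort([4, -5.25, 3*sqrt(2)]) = [-5.25, 4, 3*sqrt(2)]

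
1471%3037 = 1471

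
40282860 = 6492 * 6205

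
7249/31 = 233+26/31≈233.84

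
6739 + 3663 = 10402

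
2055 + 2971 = 5026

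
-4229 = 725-4954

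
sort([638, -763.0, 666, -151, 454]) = [-763.0, -151, 454, 638, 666]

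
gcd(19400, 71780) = 1940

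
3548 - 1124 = 2424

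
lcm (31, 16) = 496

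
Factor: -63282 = -1 * 2^1 * 3^1 * 53^1 * 199^1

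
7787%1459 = 492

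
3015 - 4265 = -1250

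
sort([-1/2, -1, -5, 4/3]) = [-5, -1, -1/2, 4/3]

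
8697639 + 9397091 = 18094730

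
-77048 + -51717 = -128765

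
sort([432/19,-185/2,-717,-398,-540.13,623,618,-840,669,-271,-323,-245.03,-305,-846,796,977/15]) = [-846,-840,-717,-540.13,-398,-323,-305,-271,-245.03,-185/2,432/19,977/15,618,623,669,796]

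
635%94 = 71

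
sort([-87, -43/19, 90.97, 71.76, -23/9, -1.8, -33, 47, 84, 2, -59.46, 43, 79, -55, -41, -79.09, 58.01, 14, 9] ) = [-87, -79.09, -59.46, -55, -41, -33, -23/9, -43/19, -1.8, 2, 9, 14, 43, 47, 58.01, 71.76, 79, 84, 90.97] 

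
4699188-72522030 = -67822842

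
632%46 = 34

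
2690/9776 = 1345/4888 ≈ 0.275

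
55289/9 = 6143 + 2/9 ≈ 6143.22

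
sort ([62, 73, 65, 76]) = [62, 65, 73, 76]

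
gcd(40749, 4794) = 2397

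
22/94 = 11/47 ≈ 0.234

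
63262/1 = 63262 = 63262.00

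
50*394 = 19700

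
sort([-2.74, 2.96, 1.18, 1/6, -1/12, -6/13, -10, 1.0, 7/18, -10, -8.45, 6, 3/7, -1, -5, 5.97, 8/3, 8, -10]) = [-10, -10, -10, -8.45, -5, -2.74, -1, -6/13, -1/12, 1/6, 7/18, 3/7, 1.0, 1.18, 8/3, 2.96, 5.97, 6, 8]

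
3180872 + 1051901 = 4232773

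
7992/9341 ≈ 0.856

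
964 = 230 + 734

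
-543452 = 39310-582762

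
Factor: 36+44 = 2^4 * 5^1 = 80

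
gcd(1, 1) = 1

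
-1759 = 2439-4198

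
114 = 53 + 61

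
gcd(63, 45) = 9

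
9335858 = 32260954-22925096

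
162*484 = 78408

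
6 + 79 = 85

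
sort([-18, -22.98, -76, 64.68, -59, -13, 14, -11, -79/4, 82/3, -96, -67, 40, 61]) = [-96, -76, -67, -59, -22.98, -79/4, -18, -13, -11, 14, 82/3, 40, 61, 64.68]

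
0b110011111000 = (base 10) 3320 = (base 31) 3e3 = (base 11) 2549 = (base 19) 93e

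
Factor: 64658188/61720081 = 2^2*7^1*17^(-1)*31^1*163^1*457^1*3630593^(-1)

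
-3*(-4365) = 13095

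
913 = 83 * 11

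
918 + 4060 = 4978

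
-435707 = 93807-529514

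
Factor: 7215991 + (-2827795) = 2^2*3^1*365683^1 = 4388196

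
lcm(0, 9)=0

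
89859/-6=-29953/2=-14976.50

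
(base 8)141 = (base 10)97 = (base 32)31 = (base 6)241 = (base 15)67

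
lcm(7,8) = 56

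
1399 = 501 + 898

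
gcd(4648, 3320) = 664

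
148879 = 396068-247189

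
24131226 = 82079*294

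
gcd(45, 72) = 9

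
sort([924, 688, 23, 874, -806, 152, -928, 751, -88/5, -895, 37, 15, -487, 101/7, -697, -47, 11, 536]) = [-928, -895, -806, -697, -487, -47, -88/5, 11, 101/7, 15, 23, 37, 152, 536, 688, 751, 874, 924]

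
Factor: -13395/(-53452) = 2^(-2)*3^1*5^1*7^(-1)*19^1*23^(-1)*47^1*83^(-1)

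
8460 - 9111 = -651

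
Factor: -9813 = -1*3^1*3271^1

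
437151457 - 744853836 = -307702379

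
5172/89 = 58 + 10/89 ≈ 58.11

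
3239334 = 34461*94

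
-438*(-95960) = 42030480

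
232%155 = 77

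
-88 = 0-88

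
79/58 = 1 + 21/58≈1.36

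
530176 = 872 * 608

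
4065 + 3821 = 7886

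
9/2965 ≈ 0.00304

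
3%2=1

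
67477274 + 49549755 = 117027029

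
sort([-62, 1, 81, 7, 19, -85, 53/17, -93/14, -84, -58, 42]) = [-85, -84, -62, -58, -93/14, 1, 53/17, 7, 19, 42, 81]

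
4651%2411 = 2240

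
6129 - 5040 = 1089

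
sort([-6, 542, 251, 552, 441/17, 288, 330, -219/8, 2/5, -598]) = [-598, -219/8, -6, 2/5, 441/17, 251, 288, 330, 542, 552]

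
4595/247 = 18 + 149/247 ≈ 18.60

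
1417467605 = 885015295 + 532452310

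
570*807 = 459990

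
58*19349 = 1122242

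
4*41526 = 166104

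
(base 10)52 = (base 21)2a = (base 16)34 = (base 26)20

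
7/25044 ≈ 0.000280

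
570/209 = 30/11 ≈ 2.73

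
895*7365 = 6591675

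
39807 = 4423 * 9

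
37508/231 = 162 + 86/231 ≈ 162.37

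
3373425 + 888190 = 4261615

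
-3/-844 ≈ 0.00355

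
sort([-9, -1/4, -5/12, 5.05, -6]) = [-9, -6, -5/12, -1/4, 5.05]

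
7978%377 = 61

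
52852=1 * 52852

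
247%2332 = 247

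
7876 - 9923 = -2047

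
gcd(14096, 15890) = 2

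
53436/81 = 659 + 19/27 ≈ 659.70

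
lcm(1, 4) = 4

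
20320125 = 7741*2625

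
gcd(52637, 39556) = 1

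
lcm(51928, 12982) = 51928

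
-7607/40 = -190 - 7/40 ≈ -190.18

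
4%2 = 0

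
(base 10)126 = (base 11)105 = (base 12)a6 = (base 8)176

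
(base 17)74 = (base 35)3i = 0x7b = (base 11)102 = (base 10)123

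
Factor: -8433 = -1 * 3^2 * 937^1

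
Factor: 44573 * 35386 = 2^1 * 13^1 * 29^2 * 53^1 * 1361^1 = 1577260178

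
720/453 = 240/151 ≈ 1.59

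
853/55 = 15 + 28/55≈15.51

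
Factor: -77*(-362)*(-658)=-1*2^2*7^2*11^1*47^1*181^1=-18341092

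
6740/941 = 7 + 153/941 ≈ 7.16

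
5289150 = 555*9530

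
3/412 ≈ 0.00728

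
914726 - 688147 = 226579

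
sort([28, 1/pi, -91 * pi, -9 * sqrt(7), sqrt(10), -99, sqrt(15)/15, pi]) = [-91 * pi, -99, -9 * sqrt(7), sqrt(15)/15, 1/pi, pi, sqrt(10), 28]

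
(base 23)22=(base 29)1j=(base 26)1m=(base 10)48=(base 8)60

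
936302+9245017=10181319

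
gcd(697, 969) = 17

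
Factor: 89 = 89^1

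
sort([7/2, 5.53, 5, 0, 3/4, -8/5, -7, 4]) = [-7, -8/5, 0, 3/4, 7/2, 4, 5, 5.53]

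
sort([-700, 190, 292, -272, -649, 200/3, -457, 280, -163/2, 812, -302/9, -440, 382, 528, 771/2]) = [-700, -649, -457, -440, -272, -163/2, -302/9, 200/3, 190, 280, 292, 382, 771/2, 528, 812]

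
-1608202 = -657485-950717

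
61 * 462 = 28182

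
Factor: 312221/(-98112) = -1*2^(-6)*3^(-1)*13^1*47^1 = -611/192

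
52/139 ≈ 0.374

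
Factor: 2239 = 2239^1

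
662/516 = 331/258 ≈ 1.28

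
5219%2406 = 407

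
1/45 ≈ 0.0222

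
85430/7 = 12204 + 2/7≈12204.29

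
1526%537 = 452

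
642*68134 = 43742028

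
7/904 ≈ 0.00774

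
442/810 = 221/405 ≈ 0.546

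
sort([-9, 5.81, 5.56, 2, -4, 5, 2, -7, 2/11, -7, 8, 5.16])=[-9, -7, -7, -4, 2/11, 2, 2, 5, 5.16, 5.56, 5.81, 8]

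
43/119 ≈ 0.361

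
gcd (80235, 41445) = 45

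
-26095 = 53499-79594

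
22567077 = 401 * 56277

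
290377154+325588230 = 615965384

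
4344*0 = 0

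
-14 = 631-645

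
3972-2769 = 1203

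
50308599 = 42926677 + 7381922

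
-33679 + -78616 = -112295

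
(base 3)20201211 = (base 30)5dj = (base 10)4909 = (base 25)7l9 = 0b1001100101101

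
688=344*2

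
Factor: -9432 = -1*2^3*3^2*131^1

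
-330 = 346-676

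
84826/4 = 42413/2 = 21206.50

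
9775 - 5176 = 4599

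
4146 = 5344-1198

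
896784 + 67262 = 964046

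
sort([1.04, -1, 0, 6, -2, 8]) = [-2, -1, 0, 1.04, 6, 8]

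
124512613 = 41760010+82752603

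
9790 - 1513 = 8277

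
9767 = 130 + 9637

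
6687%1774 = 1365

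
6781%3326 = 129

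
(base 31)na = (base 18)243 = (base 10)723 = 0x2d3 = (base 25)13n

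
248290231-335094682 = -86804451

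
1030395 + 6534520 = 7564915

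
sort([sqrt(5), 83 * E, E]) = [sqrt(5), E, 83 * E]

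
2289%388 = 349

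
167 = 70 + 97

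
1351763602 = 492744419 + 859019183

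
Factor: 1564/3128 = 2^(-1) = 1/2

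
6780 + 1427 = 8207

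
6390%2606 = 1178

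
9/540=1/60 ≈ 0.0167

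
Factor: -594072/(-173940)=2^1*3^1*5^(-1)*13^(-1)*37^1=222/65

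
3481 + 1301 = 4782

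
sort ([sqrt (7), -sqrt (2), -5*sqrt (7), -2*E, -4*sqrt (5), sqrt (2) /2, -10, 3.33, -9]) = [-5*sqrt (7), -10, -9, -4*sqrt (5), -2*E, -sqrt (2), sqrt (2) /2, sqrt (7), 3.33]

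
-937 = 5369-6306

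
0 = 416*0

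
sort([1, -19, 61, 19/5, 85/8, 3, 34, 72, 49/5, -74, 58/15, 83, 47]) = [-74, -19, 1, 3, 19/5, 58/15, 49/5, 85/8, 34, 47, 61, 72, 83]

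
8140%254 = 12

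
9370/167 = 56 + 18/167 ≈ 56.11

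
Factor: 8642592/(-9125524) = -1*2^3*3^3*7^1*1429^1*2281381^(-1) = -2160648/2281381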